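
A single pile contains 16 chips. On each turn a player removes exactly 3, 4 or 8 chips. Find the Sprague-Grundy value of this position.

Grundy values for subtraction set {3, 4, 8}:
k:     0  1  2  3  4  5  6  7  8  9 10 11 12 13 14 15 16
g(k):  0  0  0  1  1  1  2  0  2  3  1  3  0  0  0  1  1
So g(16) = 1.

1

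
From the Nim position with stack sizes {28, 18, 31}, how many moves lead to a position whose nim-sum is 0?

3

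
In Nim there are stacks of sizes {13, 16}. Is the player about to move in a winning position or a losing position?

Winning position

Compute the nim-sum pairwise:
13 ⊕ 16 = 29
The nim-sum is 29 ≠ 0, so this is an N-position: the player to move can win.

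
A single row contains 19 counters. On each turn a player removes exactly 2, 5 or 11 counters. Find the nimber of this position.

Compute g(0), g(1), … for moves {2, 5, 11}:
k:     0  1  2  3  4  5  6  7  8  9 10 11 12 13 14 15 16 17 18 19
g(k):  0  0  1  1  0  2  1  0  0  1  1  2  2  3  0  2  1  0  2  1
So g(19) = 1.

1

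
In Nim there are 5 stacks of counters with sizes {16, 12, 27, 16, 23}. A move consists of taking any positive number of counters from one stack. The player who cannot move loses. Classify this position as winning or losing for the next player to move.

Bitwise XOR of the heap sizes:
  10000  (16)
  01100  (12)
  11011  (27)
  10000  (16)
  10111  (23)
  -----
  00000  (0)
The nim-sum is 0, so this is a P-position: the player to move is in a losing position under optimal play.

Losing position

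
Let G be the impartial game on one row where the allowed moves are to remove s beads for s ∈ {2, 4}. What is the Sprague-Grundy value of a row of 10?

2

Compute g(0), g(1), … for moves {2, 4}:
k:     0  1  2  3  4  5  6  7  8  9 10
g(k):  0  0  1  1  2  2  0  0  1  1  2
So g(10) = 2.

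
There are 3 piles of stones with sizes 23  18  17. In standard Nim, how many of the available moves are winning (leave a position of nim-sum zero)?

Compute the nim-sum pairwise:
23 ^ 18 = 5
5 ^ 17 = 20
The overall nim-sum is X = 20. A pile of size p has a winning move iff p XOR X < p (reduce it to p XOR X).
  23: 23 XOR 20 = 3 < 23 — winning move (to 3).
  18: 18 XOR 20 = 6 < 18 — winning move (to 6).
  17: 17 XOR 20 = 5 < 17 — winning move (to 5).
That gives 3 winning moves.

3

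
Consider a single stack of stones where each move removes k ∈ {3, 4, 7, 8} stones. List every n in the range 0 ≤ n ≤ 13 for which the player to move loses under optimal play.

0, 1, 2, 11, 12, 13

Compute g(0), g(1), … for moves {3, 4, 7, 8}:
k:     0  1  2  3  4  5  6  7  8  9 10 11 12 13
g(k):  0  0  0  1  1  1  2  2  2  3  3  0  0  0
The P-positions (g = 0) in 0..13 are 0, 1, 2, 11, 12, 13.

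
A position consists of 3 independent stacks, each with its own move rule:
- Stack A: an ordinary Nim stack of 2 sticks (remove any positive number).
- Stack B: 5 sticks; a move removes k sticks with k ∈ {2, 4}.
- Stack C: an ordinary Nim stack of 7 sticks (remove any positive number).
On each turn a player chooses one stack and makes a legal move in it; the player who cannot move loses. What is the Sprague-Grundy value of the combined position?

Stack A is a plain Nim stack of size 2, so its Grundy value is 2.
For stack B, compute g(0), g(1), … with moves {2, 4}:
k:     0  1  2  3  4  5
g(k):  0  0  1  1  2  2
So g(5) = 2.
Stack C is a plain Nim stack of size 7, so its Grundy value is 7.
The value of a disjunctive sum is the nim-sum of the parts.
Combined value = 2 XOR 2 XOR 7 = 7.

7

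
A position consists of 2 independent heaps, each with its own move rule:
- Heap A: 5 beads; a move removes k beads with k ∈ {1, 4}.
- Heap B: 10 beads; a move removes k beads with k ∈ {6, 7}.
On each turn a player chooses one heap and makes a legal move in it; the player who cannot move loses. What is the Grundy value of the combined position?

1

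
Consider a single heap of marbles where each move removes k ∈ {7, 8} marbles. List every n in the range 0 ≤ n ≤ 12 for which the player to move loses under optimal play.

0, 1, 2, 3, 4, 5, 6

Compute g(0), g(1), … for moves {7, 8}:
k:     0  1  2  3  4  5  6  7  8  9 10 11 12
g(k):  0  0  0  0  0  0  0  1  1  1  1  1  1
The P-positions (g = 0) in 0..12 are 0, 1, 2, 3, 4, 5, 6.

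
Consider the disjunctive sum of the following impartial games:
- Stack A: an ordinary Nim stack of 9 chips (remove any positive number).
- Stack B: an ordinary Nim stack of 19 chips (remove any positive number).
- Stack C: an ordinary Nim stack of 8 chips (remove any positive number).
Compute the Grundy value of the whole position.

18

Stack A is a plain Nim stack of size 9, so its Grundy value is 9.
Stack B is a plain Nim stack of size 19, so its Grundy value is 19.
Stack C is a plain Nim stack of size 8, so its Grundy value is 8.
By the Sprague-Grundy theorem, the Grundy value of a sum of independent games is the XOR of the component values.
Combined value = 9 XOR 19 XOR 8 = 18.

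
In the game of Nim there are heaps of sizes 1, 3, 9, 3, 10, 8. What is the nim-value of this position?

In binary:
  0001  (1)
  0011  (3)
  1001  (9)
  0011  (3)
  1010  (10)
  1000  (8)
  ----
  1010  (10)

10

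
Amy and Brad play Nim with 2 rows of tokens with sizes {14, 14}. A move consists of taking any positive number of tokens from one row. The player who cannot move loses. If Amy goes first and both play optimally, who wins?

Nim-sum: 14 ^ 14 = 0.
The nim-sum is 0, so this is a P-position: the player to move is in a losing position under optimal play; Amy is about to move from it and so loses — Brad wins.

Brad wins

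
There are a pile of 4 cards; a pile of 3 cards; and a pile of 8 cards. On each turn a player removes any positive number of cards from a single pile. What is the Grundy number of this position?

15

Bitwise XOR of the heap sizes:
  0100  (4)
  0011  (3)
  1000  (8)
  ----
  1111  (15)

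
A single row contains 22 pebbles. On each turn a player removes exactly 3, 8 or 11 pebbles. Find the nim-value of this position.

0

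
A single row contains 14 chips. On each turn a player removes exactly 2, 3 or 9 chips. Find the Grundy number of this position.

1

Build the Grundy sequence with g(k) = mex{g(k−s) : s ∈ {2, 3, 9}, s ≤ k}:
g(0) = mex{} = 0
g(1) = mex{} = 0
g(2) = mex{0} = 1
g(3) = mex{0} = 1
g(4) = mex{0,1} = 2
g(5) = mex{1} = 0
g(6) = mex{1,2} = 0
g(7) = mex{0,2} = 1
g(8) = mex{0} = 1
g(9) = mex{0,1} = 2
g(10) = mex{0,1} = 2
g(11) = mex{1,2} = 0
g(12) = mex{1,2} = 0
g(13) = mex{0,2} = 1
g(14) = mex{0} = 1
So g(14) = 1.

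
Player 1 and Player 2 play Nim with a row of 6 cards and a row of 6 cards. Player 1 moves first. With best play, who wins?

Player 2 wins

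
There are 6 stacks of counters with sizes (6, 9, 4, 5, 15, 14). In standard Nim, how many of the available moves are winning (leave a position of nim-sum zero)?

3

Bitwise XOR of the heap sizes:
  0110  (6)
  1001  (9)
  0100  (4)
  0101  (5)
  1111  (15)
  1110  (14)
  ----
  1111  (15)
The overall nim-sum is X = 15. A stack of size p has a winning move iff p XOR X < p (reduce it to p XOR X).
  6: 6 XOR 15 = 9 ≥ 6 — no move.
  9: 9 XOR 15 = 6 < 9 — winning move (to 6).
  4: 4 XOR 15 = 11 ≥ 4 — no move.
  5: 5 XOR 15 = 10 ≥ 5 — no move.
  15: 15 XOR 15 = 0 < 15 — winning move (to 0).
  14: 14 XOR 15 = 1 < 14 — winning move (to 1).
That gives 3 winning moves.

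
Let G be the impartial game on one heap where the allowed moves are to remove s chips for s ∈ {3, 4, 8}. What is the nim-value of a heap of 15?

1

Build the Grundy sequence with g(k) = mex{g(k−s) : s ∈ {3, 4, 8}, s ≤ k}:
k:     0  1  2  3  4  5  6  7  8  9 10 11 12 13 14 15
g(k):  0  0  0  1  1  1  2  0  2  3  1  3  0  0  0  1
So g(15) = 1.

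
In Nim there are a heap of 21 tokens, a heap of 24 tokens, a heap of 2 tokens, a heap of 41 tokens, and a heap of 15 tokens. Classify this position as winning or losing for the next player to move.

Winning position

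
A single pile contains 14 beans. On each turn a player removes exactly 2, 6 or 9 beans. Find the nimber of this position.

Build the Grundy sequence with g(k) = mex{g(k−s) : s ∈ {2, 6, 9}, s ≤ k}:
k:     0  1  2  3  4  5  6  7  8  9 10 11 12 13 14
g(k):  0  0  1  1  0  0  1  1  0  2  1  3  0  2  1
So g(14) = 1.

1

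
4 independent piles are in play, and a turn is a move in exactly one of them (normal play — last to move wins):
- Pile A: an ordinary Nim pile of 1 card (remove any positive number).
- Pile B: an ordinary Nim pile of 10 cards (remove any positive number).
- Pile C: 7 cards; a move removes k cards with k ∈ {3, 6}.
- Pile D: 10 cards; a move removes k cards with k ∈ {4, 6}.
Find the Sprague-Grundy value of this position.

9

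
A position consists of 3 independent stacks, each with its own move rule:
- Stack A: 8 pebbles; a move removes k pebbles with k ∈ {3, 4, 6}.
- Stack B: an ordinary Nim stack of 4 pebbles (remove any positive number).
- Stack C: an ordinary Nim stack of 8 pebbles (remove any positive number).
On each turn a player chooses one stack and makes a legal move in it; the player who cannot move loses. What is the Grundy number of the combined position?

14

For stack A, compute g(0), g(1), … with moves {3, 4, 6}:
g(0) = mex{} = 0
g(1) = mex{} = 0
g(2) = mex{} = 0
g(3) = mex{0} = 1
g(4) = mex{0} = 1
g(5) = mex{0} = 1
g(6) = mex{0,1} = 2
g(7) = mex{0,1} = 2
g(8) = mex{0,1} = 2
So g(8) = 2.
Stack B is a plain Nim stack of size 4, so its Grundy value is 4.
Stack C is a plain Nim stack of size 8, so its Grundy value is 8.
The value of a disjunctive sum is the nim-sum of the parts.
Combined value = 2 XOR 4 XOR 8 = 14.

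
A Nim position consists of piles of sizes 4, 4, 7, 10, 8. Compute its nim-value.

5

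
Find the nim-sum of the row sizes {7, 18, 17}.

4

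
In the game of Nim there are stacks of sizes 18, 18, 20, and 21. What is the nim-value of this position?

Nim-sum: 18 XOR 18 XOR 20 XOR 21 = 1.

1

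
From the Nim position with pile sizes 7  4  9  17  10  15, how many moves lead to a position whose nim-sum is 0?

1

Write each in binary and XOR column by column:
  00111  (7)
  00100  (4)
  01001  (9)
  10001  (17)
  01010  (10)
  01111  (15)
  -----
  11110  (30)
The overall nim-sum is X = 30. A pile of size p has a winning move iff p XOR X < p (reduce it to p XOR X).
  7: 7 XOR 30 = 25 ≥ 7 — no move.
  4: 4 XOR 30 = 26 ≥ 4 — no move.
  9: 9 XOR 30 = 23 ≥ 9 — no move.
  17: 17 XOR 30 = 15 < 17 — winning move (to 15).
  10: 10 XOR 30 = 20 ≥ 10 — no move.
  15: 15 XOR 30 = 17 ≥ 15 — no move.
That gives 1 winning move.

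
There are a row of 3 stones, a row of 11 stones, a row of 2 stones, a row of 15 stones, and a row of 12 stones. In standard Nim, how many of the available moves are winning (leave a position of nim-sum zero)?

3

Nim-sum: 3 XOR 11 XOR 2 XOR 15 XOR 12 = 9.
The overall nim-sum is X = 9. A row of size p has a winning move iff p XOR X < p (reduce it to p XOR X).
  3: 3 XOR 9 = 10 ≥ 3 — no move.
  11: 11 XOR 9 = 2 < 11 — winning move (to 2).
  2: 2 XOR 9 = 11 ≥ 2 — no move.
  15: 15 XOR 9 = 6 < 15 — winning move (to 6).
  12: 12 XOR 9 = 5 < 12 — winning move (to 5).
That gives 3 winning moves.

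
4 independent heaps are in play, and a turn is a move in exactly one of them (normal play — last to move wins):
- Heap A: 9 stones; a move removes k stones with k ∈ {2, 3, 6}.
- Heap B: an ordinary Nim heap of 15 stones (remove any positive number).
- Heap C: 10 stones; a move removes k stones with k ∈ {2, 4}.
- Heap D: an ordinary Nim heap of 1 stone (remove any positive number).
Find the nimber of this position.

12

For heap A, compute g(0), g(1), … with moves {2, 3, 6}:
k:     0  1  2  3  4  5  6  7  8  9
g(k):  0  0  1  1  2  0  3  1  2  0
So g(9) = 0.
Heap B is a plain Nim heap of size 15, so its Grundy value is 15.
Grundy values for heap C (subtraction set {2, 4}):
g(0) = mex{} = 0
g(1) = mex{} = 0
g(2) = mex{0} = 1
g(3) = mex{0} = 1
g(4) = mex{0,1} = 2
g(5) = mex{0,1} = 2
g(6) = mex{1,2} = 0
g(7) = mex{1,2} = 0
g(8) = mex{0,2} = 1
g(9) = mex{0,2} = 1
g(10) = mex{0,1} = 2
So g(10) = 2.
Heap D is a plain Nim heap of size 1, so its Grundy value is 1.
By the Sprague-Grundy theorem, the Grundy value of a sum of independent games is the XOR of the component values.
Combined value = 0 XOR 15 XOR 2 XOR 1 = 12.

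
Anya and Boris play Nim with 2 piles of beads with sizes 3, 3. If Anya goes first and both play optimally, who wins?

Boris wins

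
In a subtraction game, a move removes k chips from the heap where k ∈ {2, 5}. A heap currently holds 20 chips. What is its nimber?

1

Grundy values for subtraction set {2, 5}:
k:     0  1  2  3  4  5  6  7  8  9 10 11 12 13 14 15 16 17 18 19 20
g(k):  0  0  1  1  0  2  1  0  0  1  1  0  2  1  0  0  1  1  0  2  1
So g(20) = 1.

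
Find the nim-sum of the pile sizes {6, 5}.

In binary:
  110  (6)
  101  (5)
  ---
  011  (3)

3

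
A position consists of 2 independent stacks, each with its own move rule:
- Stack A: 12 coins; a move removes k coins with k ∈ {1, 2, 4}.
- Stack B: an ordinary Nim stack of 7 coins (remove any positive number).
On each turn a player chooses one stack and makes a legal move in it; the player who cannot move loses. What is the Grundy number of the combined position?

7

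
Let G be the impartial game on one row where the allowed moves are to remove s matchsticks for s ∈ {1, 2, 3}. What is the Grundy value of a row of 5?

1

Grundy values for subtraction set {1, 2, 3}:
g(0) = mex{} = 0
g(1) = mex{0} = 1
g(2) = mex{0,1} = 2
g(3) = mex{0,1,2} = 3
g(4) = mex{1,2,3} = 0
g(5) = mex{0,2,3} = 1
So g(5) = 1.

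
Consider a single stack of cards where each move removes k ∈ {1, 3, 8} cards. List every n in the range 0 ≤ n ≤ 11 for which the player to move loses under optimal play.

Compute g(0), g(1), … for moves {1, 3, 8}:
g(0) = mex{} = 0
g(1) = mex{0} = 1
g(2) = mex{1} = 0
g(3) = mex{0} = 1
g(4) = mex{1} = 0
g(5) = mex{0} = 1
g(6) = mex{1} = 0
g(7) = mex{0} = 1
g(8) = mex{0,1} = 2
g(9) = mex{0,1,2} = 3
g(10) = mex{0,1,3} = 2
g(11) = mex{1,2} = 0
The P-positions (g = 0) in 0..11 are 0, 2, 4, 6, 11.

0, 2, 4, 6, 11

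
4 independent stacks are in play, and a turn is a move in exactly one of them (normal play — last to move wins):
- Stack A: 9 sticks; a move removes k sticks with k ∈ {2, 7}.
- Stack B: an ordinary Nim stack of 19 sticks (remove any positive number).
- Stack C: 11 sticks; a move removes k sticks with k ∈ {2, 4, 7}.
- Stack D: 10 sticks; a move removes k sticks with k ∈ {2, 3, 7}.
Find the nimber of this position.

18

For stack A, compute g(0), g(1), … with moves {2, 7}:
k:     0  1  2  3  4  5  6  7  8  9
g(k):  0  0  1  1  0  0  1  1  2  0
So g(9) = 0.
Stack B is a plain Nim stack of size 19, so its Grundy value is 19.
Build the Grundy sequence for stack C with g(k) = mex{g(k−s) : s ∈ {2, 4, 7}, s ≤ k}:
g(0) = mex{} = 0
g(1) = mex{} = 0
g(2) = mex{0} = 1
g(3) = mex{0} = 1
g(4) = mex{0,1} = 2
g(5) = mex{0,1} = 2
g(6) = mex{1,2} = 0
g(7) = mex{0,1,2} = 3
g(8) = mex{0,2} = 1
g(9) = mex{1,2,3} = 0
g(10) = mex{0,1} = 2
g(11) = mex{0,2,3} = 1
So g(11) = 1.
Build the Grundy sequence for stack D with g(k) = mex{g(k−s) : s ∈ {2, 3, 7}, s ≤ k}:
g(0) = mex{} = 0
g(1) = mex{} = 0
g(2) = mex{0} = 1
g(3) = mex{0} = 1
g(4) = mex{0,1} = 2
g(5) = mex{1} = 0
g(6) = mex{1,2} = 0
g(7) = mex{0,2} = 1
g(8) = mex{0} = 1
g(9) = mex{0,1} = 2
g(10) = mex{1} = 0
So g(10) = 0.
The value of a disjunctive sum is the nim-sum of the parts.
Combined value = 0 XOR 19 XOR 1 XOR 0 = 18.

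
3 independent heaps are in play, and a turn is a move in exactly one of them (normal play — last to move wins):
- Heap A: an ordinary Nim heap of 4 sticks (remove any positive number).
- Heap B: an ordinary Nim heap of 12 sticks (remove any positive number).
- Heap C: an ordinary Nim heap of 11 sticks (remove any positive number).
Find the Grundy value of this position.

Heap A is a plain Nim heap of size 4, so its Grundy value is 4.
Heap B is a plain Nim heap of size 12, so its Grundy value is 12.
Heap C is a plain Nim heap of size 11, so its Grundy value is 11.
By the Sprague-Grundy theorem, the Grundy value of a sum of independent games is the XOR of the component values.
Combined value = 4 XOR 12 XOR 11 = 3.

3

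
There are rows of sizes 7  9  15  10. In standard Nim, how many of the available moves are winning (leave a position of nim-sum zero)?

Compute the nim-sum pairwise:
7 XOR 9 = 14
14 XOR 15 = 1
1 XOR 10 = 11
The overall nim-sum is X = 11. A row of size p has a winning move iff p XOR X < p (reduce it to p XOR X).
  7: 7 XOR 11 = 12 ≥ 7 — no move.
  9: 9 XOR 11 = 2 < 9 — winning move (to 2).
  15: 15 XOR 11 = 4 < 15 — winning move (to 4).
  10: 10 XOR 11 = 1 < 10 — winning move (to 1).
That gives 3 winning moves.

3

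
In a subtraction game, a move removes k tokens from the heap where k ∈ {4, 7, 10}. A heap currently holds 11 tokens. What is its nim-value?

2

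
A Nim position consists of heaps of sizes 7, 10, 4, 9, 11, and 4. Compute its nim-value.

15

Nim-sum: 7 ^ 10 ^ 4 ^ 9 ^ 11 ^ 4 = 15.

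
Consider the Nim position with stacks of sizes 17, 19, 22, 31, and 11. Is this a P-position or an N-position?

P-position

In binary:
  10001  (17)
  10011  (19)
  10110  (22)
  11111  (31)
  01011  (11)
  -----
  00000  (0)
The nim-sum is 0, so this is a P-position: the player to move is in a losing position under optimal play.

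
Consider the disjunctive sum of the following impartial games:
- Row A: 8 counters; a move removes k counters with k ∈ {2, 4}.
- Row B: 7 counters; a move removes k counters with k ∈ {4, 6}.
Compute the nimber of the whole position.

0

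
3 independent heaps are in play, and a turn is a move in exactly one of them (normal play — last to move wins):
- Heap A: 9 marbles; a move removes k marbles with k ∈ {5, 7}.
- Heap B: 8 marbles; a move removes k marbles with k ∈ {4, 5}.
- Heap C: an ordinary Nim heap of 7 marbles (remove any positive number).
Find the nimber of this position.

4

Build the Grundy sequence for heap A with g(k) = mex{g(k−s) : s ∈ {5, 7}, s ≤ k}:
g(0) = mex{} = 0
g(1) = mex{} = 0
g(2) = mex{} = 0
g(3) = mex{} = 0
g(4) = mex{} = 0
g(5) = mex{0} = 1
g(6) = mex{0} = 1
g(7) = mex{0} = 1
g(8) = mex{0} = 1
g(9) = mex{0} = 1
So g(9) = 1.
For heap B, compute g(0), g(1), … with moves {4, 5}:
k:     0  1  2  3  4  5  6  7  8
g(k):  0  0  0  0  1  1  1  1  2
So g(8) = 2.
Heap C is a plain Nim heap of size 7, so its Grundy value is 7.
The value of a disjunctive sum is the nim-sum of the parts.
Combined value = 1 ⊕ 2 ⊕ 7 = 4.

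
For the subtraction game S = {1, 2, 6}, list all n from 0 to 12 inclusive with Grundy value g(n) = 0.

Grundy values for subtraction set {1, 2, 6}:
k:     0  1  2  3  4  5  6  7  8  9 10 11 12
g(k):  0  1  2  0  1  2  3  0  1  2  0  1  2
The P-positions (g = 0) in 0..12 are 0, 3, 7, 10.

0, 3, 7, 10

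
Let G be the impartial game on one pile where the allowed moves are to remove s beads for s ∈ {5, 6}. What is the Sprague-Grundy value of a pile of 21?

2

Compute g(0), g(1), … for moves {5, 6}:
k:     0  1  2  3  4  5  6  7  8  9 10 11 12 13 14 15 16 17 18 19 20 21
g(k):  0  0  0  0  0  1  1  1  1  1  2  0  0  0  0  0  1  1  1  1  1  2
So g(21) = 2.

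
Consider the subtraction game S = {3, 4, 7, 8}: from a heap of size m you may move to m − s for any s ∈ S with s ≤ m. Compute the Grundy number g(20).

3

Grundy values for subtraction set {3, 4, 7, 8}:
k:     0  1  2  3  4  5  6  7  8  9 10 11 12 13 14 15 16 17 18 19 20
g(k):  0  0  0  1  1  1  2  2  2  3  3  0  0  0  1  1  1  2  2  2  3
So g(20) = 3.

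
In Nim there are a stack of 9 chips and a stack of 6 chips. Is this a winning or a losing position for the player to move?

Winning position

Bitwise XOR of the heap sizes:
  1001  (9)
  0110  (6)
  ----
  1111  (15)
The nim-sum is 15 ≠ 0, so this is an N-position: the player to move can win.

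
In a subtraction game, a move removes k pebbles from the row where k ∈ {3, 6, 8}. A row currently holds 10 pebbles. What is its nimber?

3

Compute g(0), g(1), … for moves {3, 6, 8}:
g(0) = mex{} = 0
g(1) = mex{} = 0
g(2) = mex{} = 0
g(3) = mex{0} = 1
g(4) = mex{0} = 1
g(5) = mex{0} = 1
g(6) = mex{0,1} = 2
g(7) = mex{0,1} = 2
g(8) = mex{0,1} = 2
g(9) = mex{0,1,2} = 3
g(10) = mex{0,1,2} = 3
So g(10) = 3.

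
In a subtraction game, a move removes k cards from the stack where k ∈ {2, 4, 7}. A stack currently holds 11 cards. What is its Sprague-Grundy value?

1

Compute g(0), g(1), … for moves {2, 4, 7}:
g(0) = mex{} = 0
g(1) = mex{} = 0
g(2) = mex{0} = 1
g(3) = mex{0} = 1
g(4) = mex{0,1} = 2
g(5) = mex{0,1} = 2
g(6) = mex{1,2} = 0
g(7) = mex{0,1,2} = 3
g(8) = mex{0,2} = 1
g(9) = mex{1,2,3} = 0
g(10) = mex{0,1} = 2
g(11) = mex{0,2,3} = 1
So g(11) = 1.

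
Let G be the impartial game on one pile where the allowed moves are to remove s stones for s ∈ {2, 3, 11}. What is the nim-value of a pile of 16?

1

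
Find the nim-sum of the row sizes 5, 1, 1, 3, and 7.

1

Compute the nim-sum pairwise:
5 ⊕ 1 = 4
4 ⊕ 1 = 5
5 ⊕ 3 = 6
6 ⊕ 7 = 1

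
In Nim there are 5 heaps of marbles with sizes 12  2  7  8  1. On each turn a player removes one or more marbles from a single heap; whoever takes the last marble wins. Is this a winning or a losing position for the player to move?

In binary:
  1100  (12)
  0010  (2)
  0111  (7)
  1000  (8)
  0001  (1)
  ----
  0000  (0)
The nim-sum is 0, so this is a P-position: the player to move is in a losing position under optimal play.

Losing position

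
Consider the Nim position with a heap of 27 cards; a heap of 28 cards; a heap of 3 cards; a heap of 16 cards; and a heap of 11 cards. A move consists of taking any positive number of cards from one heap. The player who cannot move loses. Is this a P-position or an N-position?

N-position

Compute the nim-sum pairwise:
27 ^ 28 = 7
7 ^ 3 = 4
4 ^ 16 = 20
20 ^ 11 = 31
The nim-sum is 31 ≠ 0, so this is an N-position: the player to move can win.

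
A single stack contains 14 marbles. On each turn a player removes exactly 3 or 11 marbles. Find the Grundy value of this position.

0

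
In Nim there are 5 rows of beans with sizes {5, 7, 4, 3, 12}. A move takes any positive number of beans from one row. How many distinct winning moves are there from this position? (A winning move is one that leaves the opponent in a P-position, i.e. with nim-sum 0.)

1

Nim-sum: 5 ^ 7 ^ 4 ^ 3 ^ 12 = 9.
The overall nim-sum is X = 9. A row of size p has a winning move iff p XOR X < p (reduce it to p XOR X).
  5: 5 XOR 9 = 12 ≥ 5 — no move.
  7: 7 XOR 9 = 14 ≥ 7 — no move.
  4: 4 XOR 9 = 13 ≥ 4 — no move.
  3: 3 XOR 9 = 10 ≥ 3 — no move.
  12: 12 XOR 9 = 5 < 12 — winning move (to 5).
That gives 1 winning move.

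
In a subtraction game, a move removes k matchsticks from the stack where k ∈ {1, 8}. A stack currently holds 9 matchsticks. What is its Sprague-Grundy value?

0

Grundy values for subtraction set {1, 8}:
g(0) = mex{} = 0
g(1) = mex{0} = 1
g(2) = mex{1} = 0
g(3) = mex{0} = 1
g(4) = mex{1} = 0
g(5) = mex{0} = 1
g(6) = mex{1} = 0
g(7) = mex{0} = 1
g(8) = mex{0,1} = 2
g(9) = mex{1,2} = 0
So g(9) = 0.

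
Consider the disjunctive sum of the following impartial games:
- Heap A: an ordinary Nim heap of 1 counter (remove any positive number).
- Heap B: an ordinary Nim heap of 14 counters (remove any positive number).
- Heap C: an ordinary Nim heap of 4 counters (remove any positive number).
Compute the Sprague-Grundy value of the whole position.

Heap A is a plain Nim heap of size 1, so its Grundy value is 1.
Heap B is a plain Nim heap of size 14, so its Grundy value is 14.
Heap C is a plain Nim heap of size 4, so its Grundy value is 4.
The value of a disjunctive sum is the nim-sum of the parts.
Combined value = 1 ⊕ 14 ⊕ 4 = 11.

11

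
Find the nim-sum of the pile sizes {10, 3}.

9

Compute the nim-sum pairwise:
10 ⊕ 3 = 9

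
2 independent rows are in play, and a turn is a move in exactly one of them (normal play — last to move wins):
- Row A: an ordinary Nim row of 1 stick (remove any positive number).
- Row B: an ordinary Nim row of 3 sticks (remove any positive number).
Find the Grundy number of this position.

Row A is a plain Nim row of size 1, so its Grundy value is 1.
Row B is a plain Nim row of size 3, so its Grundy value is 3.
The value of a disjunctive sum is the nim-sum of the parts.
Combined value = 1 XOR 3 = 2.

2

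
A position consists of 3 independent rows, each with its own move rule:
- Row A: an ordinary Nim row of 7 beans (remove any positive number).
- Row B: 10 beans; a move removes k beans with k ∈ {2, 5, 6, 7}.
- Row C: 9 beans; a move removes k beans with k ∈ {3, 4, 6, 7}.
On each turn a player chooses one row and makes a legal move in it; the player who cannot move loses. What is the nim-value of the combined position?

7

Row A is a plain Nim row of size 7, so its Grundy value is 7.
For row B, compute g(0), g(1), … with moves {2, 5, 6, 7}:
k:     0  1  2  3  4  5  6  7  8  9 10
g(k):  0  0  1  1  0  2  1  3  2  2  3
So g(10) = 3.
Build the Grundy sequence for row C with g(k) = mex{g(k−s) : s ∈ {3, 4, 6, 7}, s ≤ k}:
g(0) = mex{} = 0
g(1) = mex{} = 0
g(2) = mex{} = 0
g(3) = mex{0} = 1
g(4) = mex{0} = 1
g(5) = mex{0} = 1
g(6) = mex{0,1} = 2
g(7) = mex{0,1} = 2
g(8) = mex{0,1} = 2
g(9) = mex{0,1,2} = 3
So g(9) = 3.
By the Sprague-Grundy theorem, the Grundy value of a sum of independent games is the XOR of the component values.
Combined value = 7 XOR 3 XOR 3 = 7.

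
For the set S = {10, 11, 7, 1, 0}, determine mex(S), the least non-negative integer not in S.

2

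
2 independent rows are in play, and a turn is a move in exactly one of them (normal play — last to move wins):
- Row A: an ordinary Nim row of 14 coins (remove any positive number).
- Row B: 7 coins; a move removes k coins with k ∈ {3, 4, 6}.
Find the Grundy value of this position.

Row A is a plain Nim row of size 14, so its Grundy value is 14.
Grundy values for row B (subtraction set {3, 4, 6}):
k:     0  1  2  3  4  5  6  7
g(k):  0  0  0  1  1  1  2  2
So g(7) = 2.
By the Sprague-Grundy theorem, the Grundy value of a sum of independent games is the XOR of the component values.
Combined value = 14 XOR 2 = 12.

12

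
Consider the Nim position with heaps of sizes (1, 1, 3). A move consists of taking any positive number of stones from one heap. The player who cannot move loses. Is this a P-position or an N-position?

N-position

Write each in binary and XOR column by column:
  01  (1)
  01  (1)
  11  (3)
  --
  11  (3)
The nim-sum is 3 ≠ 0, so this is an N-position: the player to move can win.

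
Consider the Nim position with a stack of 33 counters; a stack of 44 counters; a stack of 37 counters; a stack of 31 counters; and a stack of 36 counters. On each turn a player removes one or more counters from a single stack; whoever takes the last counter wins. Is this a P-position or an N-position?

N-position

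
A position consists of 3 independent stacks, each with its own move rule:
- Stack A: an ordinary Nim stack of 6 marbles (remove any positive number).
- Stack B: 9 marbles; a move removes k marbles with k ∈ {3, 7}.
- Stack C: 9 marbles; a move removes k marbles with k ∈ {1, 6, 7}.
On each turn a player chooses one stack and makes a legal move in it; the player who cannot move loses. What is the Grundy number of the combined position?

Stack A is a plain Nim stack of size 6, so its Grundy value is 6.
For stack B, compute g(0), g(1), … with moves {3, 7}:
g(0) = mex{} = 0
g(1) = mex{} = 0
g(2) = mex{} = 0
g(3) = mex{0} = 1
g(4) = mex{0} = 1
g(5) = mex{0} = 1
g(6) = mex{1} = 0
g(7) = mex{0,1} = 2
g(8) = mex{0,1} = 2
g(9) = mex{0} = 1
So g(9) = 1.
For stack C, compute g(0), g(1), … with moves {1, 6, 7}:
k:     0  1  2  3  4  5  6  7  8  9
g(k):  0  1  0  1  0  1  2  3  2  3
So g(9) = 3.
The value of a disjunctive sum is the nim-sum of the parts.
Combined value = 6 XOR 1 XOR 3 = 4.

4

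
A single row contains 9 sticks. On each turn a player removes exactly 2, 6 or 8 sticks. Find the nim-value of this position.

Build the Grundy sequence with g(k) = mex{g(k−s) : s ∈ {2, 6, 8}, s ≤ k}:
g(0) = mex{} = 0
g(1) = mex{} = 0
g(2) = mex{0} = 1
g(3) = mex{0} = 1
g(4) = mex{1} = 0
g(5) = mex{1} = 0
g(6) = mex{0} = 1
g(7) = mex{0} = 1
g(8) = mex{0,1} = 2
g(9) = mex{0,1} = 2
So g(9) = 2.

2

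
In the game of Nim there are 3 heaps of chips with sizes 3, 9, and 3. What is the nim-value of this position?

9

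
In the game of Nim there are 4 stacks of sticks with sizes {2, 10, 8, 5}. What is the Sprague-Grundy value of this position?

5

Bitwise XOR of the heap sizes:
  0010  (2)
  1010  (10)
  1000  (8)
  0101  (5)
  ----
  0101  (5)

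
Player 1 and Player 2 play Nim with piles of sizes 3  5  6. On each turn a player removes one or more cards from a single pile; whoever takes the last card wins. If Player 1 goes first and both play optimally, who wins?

Nim-sum: 3 ^ 5 ^ 6 = 0.
The nim-sum is 0, so this is a P-position: the player to move is in a losing position under optimal play; Player 1 is about to move from it and so loses — Player 2 wins.

Player 2 wins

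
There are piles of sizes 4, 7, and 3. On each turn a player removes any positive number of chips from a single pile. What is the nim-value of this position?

0

Compute the nim-sum pairwise:
4 ^ 7 = 3
3 ^ 3 = 0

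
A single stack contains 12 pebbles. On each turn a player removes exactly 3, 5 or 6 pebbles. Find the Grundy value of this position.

1

Build the Grundy sequence with g(k) = mex{g(k−s) : s ∈ {3, 5, 6}, s ≤ k}:
g(0) = mex{} = 0
g(1) = mex{} = 0
g(2) = mex{} = 0
g(3) = mex{0} = 1
g(4) = mex{0} = 1
g(5) = mex{0} = 1
g(6) = mex{0,1} = 2
g(7) = mex{0,1} = 2
g(8) = mex{0,1} = 2
g(9) = mex{1,2} = 0
g(10) = mex{1,2} = 0
g(11) = mex{1,2} = 0
g(12) = mex{0,2} = 1
So g(12) = 1.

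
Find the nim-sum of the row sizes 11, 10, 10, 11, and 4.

Nim-sum: 11 ⊕ 10 ⊕ 10 ⊕ 11 ⊕ 4 = 4.

4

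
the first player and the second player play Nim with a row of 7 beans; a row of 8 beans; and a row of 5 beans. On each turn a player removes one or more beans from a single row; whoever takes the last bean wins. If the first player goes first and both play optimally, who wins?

the first player wins

Nim-sum: 7 XOR 8 XOR 5 = 10.
The nim-sum is 10 ≠ 0, so this is an N-position: the player to move can win; the first player has a winning move.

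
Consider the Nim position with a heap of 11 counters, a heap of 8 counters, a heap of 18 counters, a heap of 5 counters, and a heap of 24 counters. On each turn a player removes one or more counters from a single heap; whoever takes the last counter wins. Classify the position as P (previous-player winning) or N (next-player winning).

Nim-sum: 11 ^ 8 ^ 18 ^ 5 ^ 24 = 12.
The nim-sum is 12 ≠ 0, so this is an N-position: the player to move can win.

N-position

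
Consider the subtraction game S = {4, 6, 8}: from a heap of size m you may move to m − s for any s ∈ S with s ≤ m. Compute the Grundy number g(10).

Build the Grundy sequence with g(k) = mex{g(k−s) : s ∈ {4, 6, 8}, s ≤ k}:
k:     0  1  2  3  4  5  6  7  8  9 10
g(k):  0  0  0  0  1  1  1  1  2  2  2
So g(10) = 2.

2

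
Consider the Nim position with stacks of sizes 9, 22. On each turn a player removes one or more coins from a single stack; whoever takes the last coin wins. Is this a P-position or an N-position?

N-position

Compute the nim-sum pairwise:
9 XOR 22 = 31
The nim-sum is 31 ≠ 0, so this is an N-position: the player to move can win.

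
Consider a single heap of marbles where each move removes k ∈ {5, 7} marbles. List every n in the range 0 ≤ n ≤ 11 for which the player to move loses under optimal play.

0, 1, 2, 3, 4

Grundy values for subtraction set {5, 7}:
g(0) = mex{} = 0
g(1) = mex{} = 0
g(2) = mex{} = 0
g(3) = mex{} = 0
g(4) = mex{} = 0
g(5) = mex{0} = 1
g(6) = mex{0} = 1
g(7) = mex{0} = 1
g(8) = mex{0} = 1
g(9) = mex{0} = 1
g(10) = mex{0,1} = 2
g(11) = mex{0,1} = 2
The P-positions (g = 0) in 0..11 are 0, 1, 2, 3, 4.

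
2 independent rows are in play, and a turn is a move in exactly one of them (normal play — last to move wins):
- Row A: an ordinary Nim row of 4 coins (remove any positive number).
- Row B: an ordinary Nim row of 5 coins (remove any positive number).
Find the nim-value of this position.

1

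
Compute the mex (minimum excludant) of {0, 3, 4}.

1

0 is in the set but 1 is not, so the mex is 1.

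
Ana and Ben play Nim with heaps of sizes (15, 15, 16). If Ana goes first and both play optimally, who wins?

Ana wins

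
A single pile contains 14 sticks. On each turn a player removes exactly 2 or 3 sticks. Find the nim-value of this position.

Compute g(0), g(1), … for moves {2, 3}:
k:     0  1  2  3  4  5  6  7  8  9 10 11 12 13 14
g(k):  0  0  1  1  2  0  0  1  1  2  0  0  1  1  2
So g(14) = 2.

2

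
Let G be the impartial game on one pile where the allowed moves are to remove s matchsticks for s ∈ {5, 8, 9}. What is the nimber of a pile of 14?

Build the Grundy sequence with g(k) = mex{g(k−s) : s ∈ {5, 8, 9}, s ≤ k}:
k:     0  1  2  3  4  5  6  7  8  9 10 11 12 13 14
g(k):  0  0  0  0  0  1  1  1  1  1  2  2  2  2  0
So g(14) = 0.

0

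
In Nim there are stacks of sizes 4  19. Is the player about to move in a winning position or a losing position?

Nim-sum: 4 ^ 19 = 23.
The nim-sum is 23 ≠ 0, so this is an N-position: the player to move can win.

Winning position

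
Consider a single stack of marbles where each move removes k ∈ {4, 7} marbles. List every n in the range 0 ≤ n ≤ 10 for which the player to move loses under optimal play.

0, 1, 2, 3

Grundy values for subtraction set {4, 7}:
k:     0  1  2  3  4  5  6  7  8  9 10
g(k):  0  0  0  0  1  1  1  1  2  2  2
The P-positions (g = 0) in 0..10 are 0, 1, 2, 3.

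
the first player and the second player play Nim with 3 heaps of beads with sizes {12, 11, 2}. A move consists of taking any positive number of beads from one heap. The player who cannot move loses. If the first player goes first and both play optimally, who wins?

Compute the nim-sum pairwise:
12 ⊕ 11 = 7
7 ⊕ 2 = 5
The nim-sum is 5 ≠ 0, so this is an N-position: the player to move can win; the first player has a winning move.

the first player wins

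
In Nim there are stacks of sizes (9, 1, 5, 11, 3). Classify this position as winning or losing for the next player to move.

Winning position

Nim-sum: 9 ^ 1 ^ 5 ^ 11 ^ 3 = 5.
The nim-sum is 5 ≠ 0, so this is an N-position: the player to move can win.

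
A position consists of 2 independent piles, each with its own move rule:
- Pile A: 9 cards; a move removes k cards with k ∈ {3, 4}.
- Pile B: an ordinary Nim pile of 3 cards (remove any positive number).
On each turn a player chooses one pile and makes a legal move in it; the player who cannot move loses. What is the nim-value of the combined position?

3

Grundy values for pile A (subtraction set {3, 4}):
k:     0  1  2  3  4  5  6  7  8  9
g(k):  0  0  0  1  1  1  2  0  0  0
So g(9) = 0.
Pile B is a plain Nim pile of size 3, so its Grundy value is 3.
By the Sprague-Grundy theorem, the Grundy value of a sum of independent games is the XOR of the component values.
Combined value = 0 XOR 3 = 3.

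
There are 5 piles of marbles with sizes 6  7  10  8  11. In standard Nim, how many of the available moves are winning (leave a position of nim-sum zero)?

Nim-sum: 6 ^ 7 ^ 10 ^ 8 ^ 11 = 8.
The overall nim-sum is X = 8. A pile of size p has a winning move iff p XOR X < p (reduce it to p XOR X).
  6: 6 XOR 8 = 14 ≥ 6 — no move.
  7: 7 XOR 8 = 15 ≥ 7 — no move.
  10: 10 XOR 8 = 2 < 10 — winning move (to 2).
  8: 8 XOR 8 = 0 < 8 — winning move (to 0).
  11: 11 XOR 8 = 3 < 11 — winning move (to 3).
That gives 3 winning moves.

3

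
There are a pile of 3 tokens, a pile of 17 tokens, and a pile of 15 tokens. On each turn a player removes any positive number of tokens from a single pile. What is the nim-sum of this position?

29

Write each in binary and XOR column by column:
  00011  (3)
  10001  (17)
  01111  (15)
  -----
  11101  (29)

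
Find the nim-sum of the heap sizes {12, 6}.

Nim-sum: 12 ⊕ 6 = 10.

10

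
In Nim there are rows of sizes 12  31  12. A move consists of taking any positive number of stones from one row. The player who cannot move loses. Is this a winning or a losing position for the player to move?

Winning position

In binary:
  01100  (12)
  11111  (31)
  01100  (12)
  -----
  11111  (31)
The nim-sum is 31 ≠ 0, so this is an N-position: the player to move can win.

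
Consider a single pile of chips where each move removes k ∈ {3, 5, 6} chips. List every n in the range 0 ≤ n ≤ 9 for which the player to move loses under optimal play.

0, 1, 2, 9

Compute g(0), g(1), … for moves {3, 5, 6}:
k:     0  1  2  3  4  5  6  7  8  9
g(k):  0  0  0  1  1  1  2  2  2  0
The P-positions (g = 0) in 0..9 are 0, 1, 2, 9.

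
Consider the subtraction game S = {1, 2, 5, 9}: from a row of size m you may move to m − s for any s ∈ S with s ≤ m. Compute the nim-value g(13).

Grundy values for subtraction set {1, 2, 5, 9}:
g(0) = mex{} = 0
g(1) = mex{0} = 1
g(2) = mex{0,1} = 2
g(3) = mex{1,2} = 0
g(4) = mex{0,2} = 1
g(5) = mex{0,1} = 2
g(6) = mex{1,2} = 0
g(7) = mex{0,2} = 1
g(8) = mex{0,1} = 2
g(9) = mex{0,1,2} = 3
g(10) = mex{1,2,3} = 0
g(11) = mex{0,2,3} = 1
g(12) = mex{0,1} = 2
g(13) = mex{1,2} = 0
So g(13) = 0.

0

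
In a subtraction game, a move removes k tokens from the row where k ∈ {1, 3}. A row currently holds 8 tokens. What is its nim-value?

0

Compute g(0), g(1), … for moves {1, 3}:
k:     0  1  2  3  4  5  6  7  8
g(k):  0  1  0  1  0  1  0  1  0
So g(8) = 0.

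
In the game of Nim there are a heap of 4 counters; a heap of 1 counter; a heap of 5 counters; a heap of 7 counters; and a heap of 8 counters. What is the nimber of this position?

15

Compute the nim-sum pairwise:
4 XOR 1 = 5
5 XOR 5 = 0
0 XOR 7 = 7
7 XOR 8 = 15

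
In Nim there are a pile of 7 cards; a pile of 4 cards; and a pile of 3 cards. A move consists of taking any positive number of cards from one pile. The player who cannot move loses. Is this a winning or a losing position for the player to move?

Losing position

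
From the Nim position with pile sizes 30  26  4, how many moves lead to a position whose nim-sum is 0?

0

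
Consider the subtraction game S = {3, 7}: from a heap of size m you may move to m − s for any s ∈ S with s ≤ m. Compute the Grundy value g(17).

2

Compute g(0), g(1), … for moves {3, 7}:
k:     0  1  2  3  4  5  6  7  8  9 10 11 12 13 14 15 16 17
g(k):  0  0  0  1  1  1  0  2  2  1  0  0  0  1  1  1  0  2
So g(17) = 2.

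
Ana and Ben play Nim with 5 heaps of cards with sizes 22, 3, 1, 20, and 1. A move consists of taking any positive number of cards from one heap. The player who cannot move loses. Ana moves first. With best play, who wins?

Compute the nim-sum pairwise:
22 ^ 3 = 21
21 ^ 1 = 20
20 ^ 20 = 0
0 ^ 1 = 1
The nim-sum is 1 ≠ 0, so this is an N-position: the player to move can win; Ana has a winning move.

Ana wins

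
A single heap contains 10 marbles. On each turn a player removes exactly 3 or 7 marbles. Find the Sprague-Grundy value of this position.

0

Compute g(0), g(1), … for moves {3, 7}:
g(0) = mex{} = 0
g(1) = mex{} = 0
g(2) = mex{} = 0
g(3) = mex{0} = 1
g(4) = mex{0} = 1
g(5) = mex{0} = 1
g(6) = mex{1} = 0
g(7) = mex{0,1} = 2
g(8) = mex{0,1} = 2
g(9) = mex{0} = 1
g(10) = mex{1,2} = 0
So g(10) = 0.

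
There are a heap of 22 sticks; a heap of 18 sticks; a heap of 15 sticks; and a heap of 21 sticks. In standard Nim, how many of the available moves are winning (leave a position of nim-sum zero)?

3

Nim-sum: 22 ^ 18 ^ 15 ^ 21 = 30.
The overall nim-sum is X = 30. A heap of size p has a winning move iff p XOR X < p (reduce it to p XOR X).
  22: 22 XOR 30 = 8 < 22 — winning move (to 8).
  18: 18 XOR 30 = 12 < 18 — winning move (to 12).
  15: 15 XOR 30 = 17 ≥ 15 — no move.
  21: 21 XOR 30 = 11 < 21 — winning move (to 11).
That gives 3 winning moves.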